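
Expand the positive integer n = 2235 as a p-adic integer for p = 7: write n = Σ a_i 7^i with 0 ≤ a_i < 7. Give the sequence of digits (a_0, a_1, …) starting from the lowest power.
(a_0, a_1, …) = (2, 4, 3, 6)

Repeated division by 7 gives the digits low-to-high: 2235 = 2 + 4·7^1 + 3·7^2 + 6·7^3. Digit sequence: (2, 4, 3, 6).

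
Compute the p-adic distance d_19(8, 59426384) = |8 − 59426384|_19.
d_19(8, 59426384) = 1/2476099

Step 1 — x − y = 8 − 59426384 = -59426376. Step 2 — v_19(-59426376) = 5 (factor: -59426376 = −(19^5 · 24); the sign does not affect v_p). Step 3 — |x − y|_19 = 19^{-5} = 1/2476099.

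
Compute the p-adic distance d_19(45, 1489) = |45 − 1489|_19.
d_19(45, 1489) = 1/361

Step 1 — x − y = 45 − 1489 = -1444. Step 2 — v_19(-1444) = 2 (factor: -1444 = −(19^2 · 4); the sign does not affect v_p). Step 3 — |x − y|_19 = 19^{-2} = 1/361.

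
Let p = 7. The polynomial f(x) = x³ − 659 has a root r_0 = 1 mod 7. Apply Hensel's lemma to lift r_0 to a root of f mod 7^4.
r_3 = 1772 (mod 2401)

Hensel: r_{i+1} = r_i − f(r_i)/f′(r_i) mod 7^{i+2}, where f′(x) = 3x². Iterate:
  r_0 = 1 (mod 7)
  r_1 = 8 (mod 49)
  r_2 = 57 (mod 343)
  r_3 = 1772 (mod 2401)
Final: r = 1772 with f(r) ≡ 0 mod 7^4.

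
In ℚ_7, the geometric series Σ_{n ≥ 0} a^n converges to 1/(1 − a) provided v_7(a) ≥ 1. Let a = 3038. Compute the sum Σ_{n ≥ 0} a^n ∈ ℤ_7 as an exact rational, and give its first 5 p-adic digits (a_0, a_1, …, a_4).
Σ a^n = 1/(1 − a) = -1/3037;  first 5 digits = (1, 0, 6, 1, 2)

v_7(a) = 2 ≥ 1, so the series converges in ℤ_7 to 1/(1 − a) = 1/(1 − 3038) = -1/3037. Expand this rational in ℤ_7: compute digits iteratively via d_i = x_i mod 7, x_{i+1} = (x_i − d_i)/7. The first 5 digits are (1, 0, 6, 1, 2).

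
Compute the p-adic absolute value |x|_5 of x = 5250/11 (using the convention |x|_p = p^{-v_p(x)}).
|5250/11|_5 = 1/125

Step 1 — compute v_5(x) by factoring powers of 5 out of the numerator and denominator: v_5(5250/11) = 3. Step 2 — apply |x|_p = p^{-v_p(x)} = 5^{-3} = 1/125.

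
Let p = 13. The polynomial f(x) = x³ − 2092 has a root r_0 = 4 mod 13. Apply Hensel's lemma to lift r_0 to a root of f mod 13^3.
r_2 = 1694 (mod 2197)

Hensel: r_{i+1} = r_i − f(r_i)/f′(r_i) mod 13^{i+2}, where f′(x) = 3x². Iterate:
  r_0 = 4 (mod 13)
  r_1 = 4 (mod 169)
  r_2 = 1694 (mod 2197)
Final: r = 1694 with f(r) ≡ 0 mod 13^3.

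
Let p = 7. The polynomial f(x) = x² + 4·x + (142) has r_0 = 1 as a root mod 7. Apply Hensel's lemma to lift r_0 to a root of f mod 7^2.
r_1 = 1 (mod 49)

Hensel: r_{i+1} = r_i − f(r_i)·(f′(r_i))^{-1} mod 7^{i+2}, f′(x) = 2x + 4. Iterate:
  r_0 = 1 (mod 7)
  r_1 = 1 (mod 49)
Final: r = 1 satisfies f(r) ≡ 0 mod 7^2.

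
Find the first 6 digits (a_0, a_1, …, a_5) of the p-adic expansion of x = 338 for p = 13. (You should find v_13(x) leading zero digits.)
(a_0, …, a_5) = (0, 0, 2, 0, 0, 0)

v_13(338) = 2, so a_0 = ... = a_1 = 0. Factor out: x = 13^2 · u with u = 2 a unit in ℤ_13. Expand u iteratively via a_{v+i} = u_i mod 13, u_{i+1} = (u_i − a_{v+i})/13:
  u_0 = 2;  a_2 = 2;  u_1 = (u_0 − 2)/13 = 0
  u_1 = 0;  a_3 = 0;  u_2 = (u_1 − 0)/13 = 0
  u_2 = 0;  a_4 = 0;  u_3 = (u_2 − 0)/13 = 0
  u_3 = 0;  a_5 = 0;  u_4 = (u_3 − 0)/13 = 0
Digits: (0, 0, 2, 0, 0, 0).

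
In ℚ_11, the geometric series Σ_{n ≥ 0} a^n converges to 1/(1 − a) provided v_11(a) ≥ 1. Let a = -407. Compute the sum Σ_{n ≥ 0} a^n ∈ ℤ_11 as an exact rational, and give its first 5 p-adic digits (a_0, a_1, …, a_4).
Σ a^n = 1/(1 − a) = 1/408;  first 5 digits = (1, 7, 1, 5, 7)

v_11(a) = 1 ≥ 1, so the series converges in ℤ_11 to 1/(1 − a) = 1/(1 − (-407)) = 1/408. Expand this rational in ℤ_11: compute digits iteratively via d_i = x_i mod 11, x_{i+1} = (x_i − d_i)/11. The first 5 digits are (1, 7, 1, 5, 7).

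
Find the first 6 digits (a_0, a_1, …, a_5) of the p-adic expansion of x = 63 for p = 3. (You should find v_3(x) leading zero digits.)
(a_0, …, a_5) = (0, 0, 1, 2, 0, 0)

v_3(63) = 2, so a_0 = ... = a_1 = 0. Factor out: x = 3^2 · u with u = 7 a unit in ℤ_3. Expand u iteratively via a_{v+i} = u_i mod 3, u_{i+1} = (u_i − a_{v+i})/3:
  u_0 = 7;  a_2 = 1;  u_1 = (u_0 − 1)/3 = 2
  u_1 = 2;  a_3 = 2;  u_2 = (u_1 − 2)/3 = 0
  u_2 = 0;  a_4 = 0;  u_3 = (u_2 − 0)/3 = 0
  u_3 = 0;  a_5 = 0;  u_4 = (u_3 − 0)/3 = 0
Digits: (0, 0, 1, 2, 0, 0).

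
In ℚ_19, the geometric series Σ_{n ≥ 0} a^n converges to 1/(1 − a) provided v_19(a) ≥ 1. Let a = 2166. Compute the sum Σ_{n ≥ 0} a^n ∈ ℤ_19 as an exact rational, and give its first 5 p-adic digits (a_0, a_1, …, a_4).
Σ a^n = 1/(1 − a) = -1/2165;  first 5 digits = (1, 0, 6, 0, 17)

v_19(a) = 2 ≥ 1, so the series converges in ℤ_19 to 1/(1 − a) = 1/(1 − 2166) = -1/2165. Expand this rational in ℤ_19: compute digits iteratively via d_i = x_i mod 19, x_{i+1} = (x_i − d_i)/19. The first 5 digits are (1, 0, 6, 0, 17).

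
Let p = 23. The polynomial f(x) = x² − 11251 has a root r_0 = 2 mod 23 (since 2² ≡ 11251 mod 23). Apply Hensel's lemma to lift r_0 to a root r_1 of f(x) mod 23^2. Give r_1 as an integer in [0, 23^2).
r_1 = 301 (mod 529)

Hensel's recurrence: r_{i+1} = r_i − f(r_i)·(f′(r_i))^{-1} mod 23^{i+2}, with f′(x) = 2x. Iterate:
  r_0 = 2 (mod 23)
  r_1 = 301 (mod 529)
Final: r_1 = 301, and one checks f(r_1) ≡ 0 mod 23^2.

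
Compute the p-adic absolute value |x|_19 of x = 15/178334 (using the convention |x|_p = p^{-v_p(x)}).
|15/178334|_19 = 6859

Step 1 — compute v_19(x) by factoring powers of 19 out of the numerator and denominator: v_19(15/178334) = -3. Step 2 — apply |x|_p = p^{-v_p(x)} = 19^{3} = 6859.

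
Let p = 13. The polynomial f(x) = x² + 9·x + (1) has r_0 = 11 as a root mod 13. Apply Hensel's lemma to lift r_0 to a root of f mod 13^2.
r_1 = 102 (mod 169)

Hensel: r_{i+1} = r_i − f(r_i)·(f′(r_i))^{-1} mod 13^{i+2}, f′(x) = 2x + 9. Iterate:
  r_0 = 11 (mod 13)
  r_1 = 102 (mod 169)
Final: r = 102 satisfies f(r) ≡ 0 mod 13^2.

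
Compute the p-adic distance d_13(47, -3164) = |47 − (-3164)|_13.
d_13(47, -3164) = 1/169

Step 1 — x − y = 47 − (-3164) = 3211. Step 2 — v_13(3211) = 2 (factor: 3211 = (13^2 · 19); the sign does not affect v_p). Step 3 — |x − y|_13 = 13^{-2} = 1/169.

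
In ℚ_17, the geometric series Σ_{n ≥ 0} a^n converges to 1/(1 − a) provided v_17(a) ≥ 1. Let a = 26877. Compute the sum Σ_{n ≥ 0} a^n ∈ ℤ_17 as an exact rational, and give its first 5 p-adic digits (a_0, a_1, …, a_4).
Σ a^n = 1/(1 − a) = -1/26876;  first 5 digits = (1, 0, 8, 5, 13)

v_17(a) = 2 ≥ 1, so the series converges in ℤ_17 to 1/(1 − a) = 1/(1 − 26877) = -1/26876. Expand this rational in ℤ_17: compute digits iteratively via d_i = x_i mod 17, x_{i+1} = (x_i − d_i)/17. The first 5 digits are (1, 0, 8, 5, 13).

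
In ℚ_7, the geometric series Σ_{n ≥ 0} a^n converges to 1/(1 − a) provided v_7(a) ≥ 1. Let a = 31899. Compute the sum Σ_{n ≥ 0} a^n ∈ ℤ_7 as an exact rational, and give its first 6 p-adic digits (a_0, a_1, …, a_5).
Σ a^n = 1/(1 − a) = -1/31898;  first 6 digits = (1, 0, 0, 2, 6, 1)

v_7(a) = 3 ≥ 1, so the series converges in ℤ_7 to 1/(1 − a) = 1/(1 − 31899) = -1/31898. Expand this rational in ℤ_7: compute digits iteratively via d_i = x_i mod 7, x_{i+1} = (x_i − d_i)/7. The first 6 digits are (1, 0, 0, 2, 6, 1).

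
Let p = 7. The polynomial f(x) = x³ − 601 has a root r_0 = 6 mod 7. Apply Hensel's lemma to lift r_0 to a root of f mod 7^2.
r_1 = 20 (mod 49)

Hensel: r_{i+1} = r_i − f(r_i)/f′(r_i) mod 7^{i+2}, where f′(x) = 3x². Iterate:
  r_0 = 6 (mod 7)
  r_1 = 20 (mod 49)
Final: r = 20 with f(r) ≡ 0 mod 7^2.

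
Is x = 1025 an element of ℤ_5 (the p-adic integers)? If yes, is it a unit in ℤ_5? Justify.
x ∈ ℤ_5 but not a unit; v_5(x) = 2 > 0

ℤ_5 = {x ∈ ℚ_5 : v_5(x) ≥ 0} and ℤ_5^× = {x ∈ ℤ_5 : v_5(x) = 0}. Here v_5(1025) = v_5(num) − v_5(den) = 2; compare against these criteria.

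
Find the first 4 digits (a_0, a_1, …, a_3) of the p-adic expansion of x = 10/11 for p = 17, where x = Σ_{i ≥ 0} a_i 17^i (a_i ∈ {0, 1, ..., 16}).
(a_0, …, a_3) = (4, 6, 12, 7)

v_17(10/11) = 0 (numerator and denominator both coprime to 17), so x ∈ ℤ_17^×. Compute digits iteratively via a_i = x_i mod 17, x_{i+1} = (x_i − a_i)/17, with x_0 = x:
  x_0 = 10/11;  a_0 = 4;  x_1 = (x_0 − 4)/17 = -2/11
  x_1 = -2/11;  a_1 = 6;  x_2 = (x_1 − 6)/17 = -4/11
  x_2 = -4/11;  a_2 = 12;  x_3 = (x_2 − 12)/17 = -8/11
  x_3 = -8/11;  a_3 = 7;  x_4 = (x_3 − 7)/17 = -5/11
Digits: (4, 6, 12, 7).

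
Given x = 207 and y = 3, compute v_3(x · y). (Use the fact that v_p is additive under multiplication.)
v_3(621) = 3

v_p(x) = 2 (factor: 207 = 3^2 · 23); v_p(y) = 1 (factor: 3 = 3^1 · 1). Additivity: v_p(xy) = v_p(x) + v_p(y) = 2 + 1 = 3. (Direct check: xy = 621 = 3^3 · (23).)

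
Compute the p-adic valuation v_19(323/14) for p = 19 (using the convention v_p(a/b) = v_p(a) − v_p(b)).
v_19(323/14) = 1

Factor powers of 19 from the numerator and denominator of the reduced fraction: 323 = 19^1 · 17 and 14 = 19^0 · 14. Apply v_p(a/b) = v_p(a) − v_p(b): v_19(323/14) = 1 − 0 = 1.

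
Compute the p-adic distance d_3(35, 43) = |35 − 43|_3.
d_3(35, 43) = 1

Step 1 — x − y = 35 − 43 = -8. Step 2 — v_3(-8) = 0 (factor: -8 = −(3^0 · 8); the sign does not affect v_p). Step 3 — |x − y|_3 = 3^{0} = 1.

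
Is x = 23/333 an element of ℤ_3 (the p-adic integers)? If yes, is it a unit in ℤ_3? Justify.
x ∉ ℤ_3 (v_3(x) = -2 < 0)

ℤ_3 = {x ∈ ℚ_3 : v_3(x) ≥ 0} and ℤ_3^× = {x ∈ ℤ_3 : v_3(x) = 0}. Here v_3(23/333) = v_3(num) − v_3(den) = -2; compare against these criteria.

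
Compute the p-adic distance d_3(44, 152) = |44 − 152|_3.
d_3(44, 152) = 1/27

Step 1 — x − y = 44 − 152 = -108. Step 2 — v_3(-108) = 3 (factor: -108 = −(3^3 · 4); the sign does not affect v_p). Step 3 — |x − y|_3 = 3^{-3} = 1/27.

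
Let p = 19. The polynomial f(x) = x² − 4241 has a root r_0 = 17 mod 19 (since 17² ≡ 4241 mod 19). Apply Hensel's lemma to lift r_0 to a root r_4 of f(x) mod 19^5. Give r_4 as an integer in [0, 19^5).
r_4 = 706950 (mod 2476099)

Hensel's recurrence: r_{i+1} = r_i − f(r_i)·(f′(r_i))^{-1} mod 19^{i+2}, with f′(x) = 2x. Iterate:
  r_0 = 17 (mod 19)
  r_1 = 112 (mod 361)
  r_2 = 473 (mod 6859)
  r_3 = 55345 (mod 130321)
  r_4 = 706950 (mod 2476099)
Final: r_4 = 706950, and one checks f(r_4) ≡ 0 mod 19^5.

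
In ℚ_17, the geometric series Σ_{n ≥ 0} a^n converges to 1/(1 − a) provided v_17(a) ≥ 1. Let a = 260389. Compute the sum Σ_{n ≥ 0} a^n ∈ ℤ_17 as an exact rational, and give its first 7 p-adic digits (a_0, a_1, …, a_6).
Σ a^n = 1/(1 − a) = -1/260388;  first 7 digits = (1, 0, 0, 2, 3, 0, 4)

v_17(a) = 3 ≥ 1, so the series converges in ℤ_17 to 1/(1 − a) = 1/(1 − 260389) = -1/260388. Expand this rational in ℤ_17: compute digits iteratively via d_i = x_i mod 17, x_{i+1} = (x_i − d_i)/17. The first 7 digits are (1, 0, 0, 2, 3, 0, 4).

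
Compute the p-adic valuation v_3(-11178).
v_3(-11178) = 5

v_3(n) is the largest exponent k such that 3^k divides n. Factor out: -11178 = -3^5 · 46. (Sign doesn't affect v_p.) So v_3(-11178) = 5.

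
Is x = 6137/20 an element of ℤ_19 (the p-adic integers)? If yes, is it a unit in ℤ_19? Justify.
x ∈ ℤ_19 but not a unit; v_19(x) = 2 > 0

ℤ_19 = {x ∈ ℚ_19 : v_19(x) ≥ 0} and ℤ_19^× = {x ∈ ℤ_19 : v_19(x) = 0}. Here v_19(6137/20) = v_19(num) − v_19(den) = 2; compare against these criteria.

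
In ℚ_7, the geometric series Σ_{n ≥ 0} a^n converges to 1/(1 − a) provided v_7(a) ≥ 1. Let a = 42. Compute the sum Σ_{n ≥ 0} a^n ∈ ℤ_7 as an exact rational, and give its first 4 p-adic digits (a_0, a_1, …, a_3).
Σ a^n = 1/(1 − a) = -1/41;  first 4 digits = (1, 6, 1, 4)

v_7(a) = 1 ≥ 1, so the series converges in ℤ_7 to 1/(1 − a) = 1/(1 − 42) = -1/41. Expand this rational in ℤ_7: compute digits iteratively via d_i = x_i mod 7, x_{i+1} = (x_i − d_i)/7. The first 4 digits are (1, 6, 1, 4).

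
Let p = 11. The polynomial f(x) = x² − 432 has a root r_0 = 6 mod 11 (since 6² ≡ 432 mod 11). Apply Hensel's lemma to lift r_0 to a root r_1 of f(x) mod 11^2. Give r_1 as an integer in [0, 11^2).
r_1 = 39 (mod 121)

Hensel's recurrence: r_{i+1} = r_i − f(r_i)·(f′(r_i))^{-1} mod 11^{i+2}, with f′(x) = 2x. Iterate:
  r_0 = 6 (mod 11)
  r_1 = 39 (mod 121)
Final: r_1 = 39, and one checks f(r_1) ≡ 0 mod 11^2.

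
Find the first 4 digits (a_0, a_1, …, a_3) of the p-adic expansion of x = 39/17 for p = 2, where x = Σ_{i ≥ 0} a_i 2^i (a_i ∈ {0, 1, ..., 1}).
(a_0, …, a_3) = (1, 1, 1, 0)

v_2(39/17) = 0 (numerator and denominator both coprime to 2), so x ∈ ℤ_2^×. Compute digits iteratively via a_i = x_i mod 2, x_{i+1} = (x_i − a_i)/2, with x_0 = x:
  x_0 = 39/17;  a_0 = 1;  x_1 = (x_0 − 1)/2 = 11/17
  x_1 = 11/17;  a_1 = 1;  x_2 = (x_1 − 1)/2 = -3/17
  x_2 = -3/17;  a_2 = 1;  x_3 = (x_2 − 1)/2 = -10/17
  x_3 = -10/17;  a_3 = 0;  x_4 = (x_3 − 0)/2 = -5/17
Digits: (1, 1, 1, 0).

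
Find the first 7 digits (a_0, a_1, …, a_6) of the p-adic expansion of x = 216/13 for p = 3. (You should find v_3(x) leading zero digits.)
(a_0, …, a_6) = (0, 0, 0, 2, 0, 1, 1)

v_3(216/13) = 3, so a_0 = ... = a_2 = 0. Factor out: x = 3^3 · u with u = 8/13 a unit in ℤ_3. Expand u iteratively via a_{v+i} = u_i mod 3, u_{i+1} = (u_i − a_{v+i})/3:
  u_0 = 8/13;  a_3 = 2;  u_1 = (u_0 − 2)/3 = -6/13
  u_1 = -6/13;  a_4 = 0;  u_2 = (u_1 − 0)/3 = -2/13
  u_2 = -2/13;  a_5 = 1;  u_3 = (u_2 − 1)/3 = -5/13
  u_3 = -5/13;  a_6 = 1;  u_4 = (u_3 − 1)/3 = -6/13
Digits: (0, 0, 0, 2, 0, 1, 1).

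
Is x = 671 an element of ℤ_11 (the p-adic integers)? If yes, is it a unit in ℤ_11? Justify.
x ∈ ℤ_11 but not a unit; v_11(x) = 1 > 0

ℤ_11 = {x ∈ ℚ_11 : v_11(x) ≥ 0} and ℤ_11^× = {x ∈ ℤ_11 : v_11(x) = 0}. Here v_11(671) = v_11(num) − v_11(den) = 1; compare against these criteria.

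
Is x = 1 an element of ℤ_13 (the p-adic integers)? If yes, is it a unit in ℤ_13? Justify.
x ∈ ℤ_13^× (unit); v_13(x) = 0

ℤ_13 = {x ∈ ℚ_13 : v_13(x) ≥ 0} and ℤ_13^× = {x ∈ ℤ_13 : v_13(x) = 0}. Here v_13(1) = v_13(num) − v_13(den) = 0; compare against these criteria.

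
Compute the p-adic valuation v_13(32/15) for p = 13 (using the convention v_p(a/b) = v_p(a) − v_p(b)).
v_13(32/15) = 0

Factor powers of 13 from the numerator and denominator of the reduced fraction: 32 = 13^0 · 32 and 15 = 13^0 · 15. Apply v_p(a/b) = v_p(a) − v_p(b): v_13(32/15) = 0 − 0 = 0.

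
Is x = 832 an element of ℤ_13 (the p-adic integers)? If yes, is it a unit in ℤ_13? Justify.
x ∈ ℤ_13 but not a unit; v_13(x) = 1 > 0

ℤ_13 = {x ∈ ℚ_13 : v_13(x) ≥ 0} and ℤ_13^× = {x ∈ ℤ_13 : v_13(x) = 0}. Here v_13(832) = v_13(num) − v_13(den) = 1; compare against these criteria.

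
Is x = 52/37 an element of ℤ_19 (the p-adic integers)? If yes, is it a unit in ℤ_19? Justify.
x ∈ ℤ_19^× (unit); v_19(x) = 0

ℤ_19 = {x ∈ ℚ_19 : v_19(x) ≥ 0} and ℤ_19^× = {x ∈ ℤ_19 : v_19(x) = 0}. Here v_19(52/37) = v_19(num) − v_19(den) = 0; compare against these criteria.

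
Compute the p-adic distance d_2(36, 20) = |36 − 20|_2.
d_2(36, 20) = 1/16

Step 1 — x − y = 36 − 20 = 16. Step 2 — v_2(16) = 4 (factor: 16 = (2^4 · 1); the sign does not affect v_p). Step 3 — |x − y|_2 = 2^{-4} = 1/16.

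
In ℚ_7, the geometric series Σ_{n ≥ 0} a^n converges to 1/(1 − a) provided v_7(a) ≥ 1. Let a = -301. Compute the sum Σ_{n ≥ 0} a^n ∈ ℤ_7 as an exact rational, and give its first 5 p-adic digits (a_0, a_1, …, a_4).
Σ a^n = 1/(1 − a) = 1/302;  first 5 digits = (1, 6, 1, 3, 6)

v_7(a) = 1 ≥ 1, so the series converges in ℤ_7 to 1/(1 − a) = 1/(1 − (-301)) = 1/302. Expand this rational in ℤ_7: compute digits iteratively via d_i = x_i mod 7, x_{i+1} = (x_i − d_i)/7. The first 5 digits are (1, 6, 1, 3, 6).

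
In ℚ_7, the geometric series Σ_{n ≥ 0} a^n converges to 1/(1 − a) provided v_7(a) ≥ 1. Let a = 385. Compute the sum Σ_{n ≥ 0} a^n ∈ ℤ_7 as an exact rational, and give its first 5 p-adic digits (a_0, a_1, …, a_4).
Σ a^n = 1/(1 − a) = -1/384;  first 5 digits = (1, 6, 1, 5, 2)

v_7(a) = 1 ≥ 1, so the series converges in ℤ_7 to 1/(1 − a) = 1/(1 − 385) = -1/384. Expand this rational in ℤ_7: compute digits iteratively via d_i = x_i mod 7, x_{i+1} = (x_i − d_i)/7. The first 5 digits are (1, 6, 1, 5, 2).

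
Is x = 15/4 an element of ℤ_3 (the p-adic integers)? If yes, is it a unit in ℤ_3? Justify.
x ∈ ℤ_3 but not a unit; v_3(x) = 1 > 0

ℤ_3 = {x ∈ ℚ_3 : v_3(x) ≥ 0} and ℤ_3^× = {x ∈ ℤ_3 : v_3(x) = 0}. Here v_3(15/4) = v_3(num) − v_3(den) = 1; compare against these criteria.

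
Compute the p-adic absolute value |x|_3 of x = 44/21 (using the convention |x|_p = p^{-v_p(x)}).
|44/21|_3 = 3

Step 1 — compute v_3(x) by factoring powers of 3 out of the numerator and denominator: v_3(44/21) = -1. Step 2 — apply |x|_p = p^{-v_p(x)} = 3^{1} = 3.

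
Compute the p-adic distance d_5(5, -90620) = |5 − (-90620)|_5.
d_5(5, -90620) = 1/3125

Step 1 — x − y = 5 − (-90620) = 90625. Step 2 — v_5(90625) = 5 (factor: 90625 = (5^5 · 29); the sign does not affect v_p). Step 3 — |x − y|_5 = 5^{-5} = 1/3125.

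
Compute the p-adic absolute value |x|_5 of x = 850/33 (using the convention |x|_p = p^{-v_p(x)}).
|850/33|_5 = 1/25

Step 1 — compute v_5(x) by factoring powers of 5 out of the numerator and denominator: v_5(850/33) = 2. Step 2 — apply |x|_p = p^{-v_p(x)} = 5^{-2} = 1/25.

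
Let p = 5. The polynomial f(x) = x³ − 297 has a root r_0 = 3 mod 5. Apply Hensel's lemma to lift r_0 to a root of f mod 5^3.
r_2 = 63 (mod 125)

Hensel: r_{i+1} = r_i − f(r_i)/f′(r_i) mod 5^{i+2}, where f′(x) = 3x². Iterate:
  r_0 = 3 (mod 5)
  r_1 = 13 (mod 25)
  r_2 = 63 (mod 125)
Final: r = 63 with f(r) ≡ 0 mod 5^3.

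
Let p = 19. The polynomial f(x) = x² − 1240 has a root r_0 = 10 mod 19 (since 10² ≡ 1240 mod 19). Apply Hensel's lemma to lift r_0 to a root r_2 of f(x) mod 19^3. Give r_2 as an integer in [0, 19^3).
r_2 = 3677 (mod 6859)

Hensel's recurrence: r_{i+1} = r_i − f(r_i)·(f′(r_i))^{-1} mod 19^{i+2}, with f′(x) = 2x. Iterate:
  r_0 = 10 (mod 19)
  r_1 = 67 (mod 361)
  r_2 = 3677 (mod 6859)
Final: r_2 = 3677, and one checks f(r_2) ≡ 0 mod 19^3.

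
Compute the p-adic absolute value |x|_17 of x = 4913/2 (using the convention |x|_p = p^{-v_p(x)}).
|4913/2|_17 = 1/4913

Step 1 — compute v_17(x) by factoring powers of 17 out of the numerator and denominator: v_17(4913/2) = 3. Step 2 — apply |x|_p = p^{-v_p(x)} = 17^{-3} = 1/4913.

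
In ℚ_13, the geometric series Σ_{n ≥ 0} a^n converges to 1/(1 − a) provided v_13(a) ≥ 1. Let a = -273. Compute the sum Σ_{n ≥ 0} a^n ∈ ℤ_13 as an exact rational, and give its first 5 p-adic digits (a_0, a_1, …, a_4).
Σ a^n = 1/(1 − a) = 1/274;  first 5 digits = (1, 5, 10, 2, 6)

v_13(a) = 1 ≥ 1, so the series converges in ℤ_13 to 1/(1 − a) = 1/(1 − (-273)) = 1/274. Expand this rational in ℤ_13: compute digits iteratively via d_i = x_i mod 13, x_{i+1} = (x_i − d_i)/13. The first 5 digits are (1, 5, 10, 2, 6).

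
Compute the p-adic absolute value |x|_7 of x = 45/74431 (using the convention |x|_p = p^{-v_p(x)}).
|45/74431|_7 = 2401

Step 1 — compute v_7(x) by factoring powers of 7 out of the numerator and denominator: v_7(45/74431) = -4. Step 2 — apply |x|_p = p^{-v_p(x)} = 7^{4} = 2401.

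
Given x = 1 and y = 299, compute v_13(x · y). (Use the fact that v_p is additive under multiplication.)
v_13(299) = 1

v_p(x) = 0 (factor: 1 = 13^0 · 1); v_p(y) = 1 (factor: 299 = 13^1 · 23). Additivity: v_p(xy) = v_p(x) + v_p(y) = 0 + 1 = 1. (Direct check: xy = 299 = 13^1 · (23).)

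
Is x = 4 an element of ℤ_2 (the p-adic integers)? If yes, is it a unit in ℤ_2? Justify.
x ∈ ℤ_2 but not a unit; v_2(x) = 2 > 0

ℤ_2 = {x ∈ ℚ_2 : v_2(x) ≥ 0} and ℤ_2^× = {x ∈ ℤ_2 : v_2(x) = 0}. Here v_2(4) = v_2(num) − v_2(den) = 2; compare against these criteria.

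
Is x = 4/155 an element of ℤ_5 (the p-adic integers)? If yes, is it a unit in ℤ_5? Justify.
x ∉ ℤ_5 (v_5(x) = -1 < 0)

ℤ_5 = {x ∈ ℚ_5 : v_5(x) ≥ 0} and ℤ_5^× = {x ∈ ℤ_5 : v_5(x) = 0}. Here v_5(4/155) = v_5(num) − v_5(den) = -1; compare against these criteria.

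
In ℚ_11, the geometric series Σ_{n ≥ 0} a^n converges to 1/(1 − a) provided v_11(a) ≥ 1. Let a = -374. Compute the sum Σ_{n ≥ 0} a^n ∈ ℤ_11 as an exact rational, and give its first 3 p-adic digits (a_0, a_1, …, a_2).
Σ a^n = 1/(1 − a) = 1/375;  first 3 digits = (1, 10, 8)

v_11(a) = 1 ≥ 1, so the series converges in ℤ_11 to 1/(1 − a) = 1/(1 − (-374)) = 1/375. Expand this rational in ℤ_11: compute digits iteratively via d_i = x_i mod 11, x_{i+1} = (x_i − d_i)/11. The first 3 digits are (1, 10, 8).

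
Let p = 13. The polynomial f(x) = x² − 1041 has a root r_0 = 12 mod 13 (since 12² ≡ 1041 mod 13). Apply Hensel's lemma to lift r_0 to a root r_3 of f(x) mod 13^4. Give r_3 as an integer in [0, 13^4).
r_3 = 5056 (mod 28561)

Hensel's recurrence: r_{i+1} = r_i − f(r_i)·(f′(r_i))^{-1} mod 13^{i+2}, with f′(x) = 2x. Iterate:
  r_0 = 12 (mod 13)
  r_1 = 155 (mod 169)
  r_2 = 662 (mod 2197)
  r_3 = 5056 (mod 28561)
Final: r_3 = 5056, and one checks f(r_3) ≡ 0 mod 13^4.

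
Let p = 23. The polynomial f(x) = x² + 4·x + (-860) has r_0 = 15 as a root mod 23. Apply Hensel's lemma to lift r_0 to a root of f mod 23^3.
r_2 = 9445 (mod 12167)

Hensel: r_{i+1} = r_i − f(r_i)·(f′(r_i))^{-1} mod 23^{i+2}, f′(x) = 2x + 4. Iterate:
  r_0 = 15 (mod 23)
  r_1 = 452 (mod 529)
  r_2 = 9445 (mod 12167)
Final: r = 9445 satisfies f(r) ≡ 0 mod 23^3.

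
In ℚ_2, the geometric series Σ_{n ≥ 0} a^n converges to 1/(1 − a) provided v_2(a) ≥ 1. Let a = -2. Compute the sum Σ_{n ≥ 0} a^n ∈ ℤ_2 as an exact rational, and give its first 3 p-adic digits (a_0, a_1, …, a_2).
Σ a^n = 1/(1 − a) = 1/3;  first 3 digits = (1, 1, 0)

v_2(a) = 1 ≥ 1, so the series converges in ℤ_2 to 1/(1 − a) = 1/(1 − (-2)) = 1/3. Expand this rational in ℤ_2: compute digits iteratively via d_i = x_i mod 2, x_{i+1} = (x_i − d_i)/2. The first 3 digits are (1, 1, 0).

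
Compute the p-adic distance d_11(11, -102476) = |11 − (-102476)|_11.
d_11(11, -102476) = 1/14641

Step 1 — x − y = 11 − (-102476) = 102487. Step 2 — v_11(102487) = 4 (factor: 102487 = (11^4 · 7); the sign does not affect v_p). Step 3 — |x − y|_11 = 11^{-4} = 1/14641.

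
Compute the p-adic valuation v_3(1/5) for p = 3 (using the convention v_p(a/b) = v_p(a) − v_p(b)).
v_3(1/5) = 0

Factor powers of 3 from the numerator and denominator of the reduced fraction: 1 = 3^0 · 1 and 5 = 3^0 · 5. Apply v_p(a/b) = v_p(a) − v_p(b): v_3(1/5) = 0 − 0 = 0.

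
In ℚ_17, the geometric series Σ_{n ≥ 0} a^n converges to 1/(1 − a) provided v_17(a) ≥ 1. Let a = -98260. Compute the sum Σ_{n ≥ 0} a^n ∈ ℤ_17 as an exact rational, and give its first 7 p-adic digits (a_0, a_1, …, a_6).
Σ a^n = 1/(1 − a) = 1/98261;  first 7 digits = (1, 0, 0, 14, 15, 16, 8)

v_17(a) = 3 ≥ 1, so the series converges in ℤ_17 to 1/(1 − a) = 1/(1 − (-98260)) = 1/98261. Expand this rational in ℤ_17: compute digits iteratively via d_i = x_i mod 17, x_{i+1} = (x_i − d_i)/17. The first 7 digits are (1, 0, 0, 14, 15, 16, 8).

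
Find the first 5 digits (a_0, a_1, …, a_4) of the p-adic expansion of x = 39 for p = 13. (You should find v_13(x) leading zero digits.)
(a_0, …, a_4) = (0, 3, 0, 0, 0)

v_13(39) = 1, so a_0 = ... = a_0 = 0. Factor out: x = 13^1 · u with u = 3 a unit in ℤ_13. Expand u iteratively via a_{v+i} = u_i mod 13, u_{i+1} = (u_i − a_{v+i})/13:
  u_0 = 3;  a_1 = 3;  u_1 = (u_0 − 3)/13 = 0
  u_1 = 0;  a_2 = 0;  u_2 = (u_1 − 0)/13 = 0
  u_2 = 0;  a_3 = 0;  u_3 = (u_2 − 0)/13 = 0
  u_3 = 0;  a_4 = 0;  u_4 = (u_3 − 0)/13 = 0
Digits: (0, 3, 0, 0, 0).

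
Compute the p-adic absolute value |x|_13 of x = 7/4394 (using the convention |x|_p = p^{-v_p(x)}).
|7/4394|_13 = 2197

Step 1 — compute v_13(x) by factoring powers of 13 out of the numerator and denominator: v_13(7/4394) = -3. Step 2 — apply |x|_p = p^{-v_p(x)} = 13^{3} = 2197.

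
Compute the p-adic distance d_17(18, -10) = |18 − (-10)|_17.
d_17(18, -10) = 1

Step 1 — x − y = 18 − (-10) = 28. Step 2 — v_17(28) = 0 (factor: 28 = (17^0 · 28); the sign does not affect v_p). Step 3 — |x − y|_17 = 17^{0} = 1.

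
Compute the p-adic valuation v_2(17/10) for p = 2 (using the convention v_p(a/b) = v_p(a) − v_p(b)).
v_2(17/10) = -1

Factor powers of 2 from the numerator and denominator of the reduced fraction: 17 = 2^0 · 17 and 10 = 2^1 · 5. Apply v_p(a/b) = v_p(a) − v_p(b): v_2(17/10) = 0 − 1 = -1.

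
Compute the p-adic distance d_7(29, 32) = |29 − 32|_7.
d_7(29, 32) = 1

Step 1 — x − y = 29 − 32 = -3. Step 2 — v_7(-3) = 0 (factor: -3 = −(7^0 · 3); the sign does not affect v_p). Step 3 — |x − y|_7 = 7^{0} = 1.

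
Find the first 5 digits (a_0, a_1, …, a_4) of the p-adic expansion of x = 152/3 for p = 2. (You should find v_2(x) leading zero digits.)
(a_0, …, a_4) = (0, 0, 0, 1, 0)

v_2(152/3) = 3, so a_0 = ... = a_2 = 0. Factor out: x = 2^3 · u with u = 19/3 a unit in ℤ_2. Expand u iteratively via a_{v+i} = u_i mod 2, u_{i+1} = (u_i − a_{v+i})/2:
  u_0 = 19/3;  a_3 = 1;  u_1 = (u_0 − 1)/2 = 8/3
  u_1 = 8/3;  a_4 = 0;  u_2 = (u_1 − 0)/2 = 4/3
Digits: (0, 0, 0, 1, 0).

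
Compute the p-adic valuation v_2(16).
v_2(16) = 4

v_2(n) is the largest exponent k such that 2^k divides n. Factor out: 16 = 2^4 · 1. (Sign doesn't affect v_p.) So v_2(16) = 4.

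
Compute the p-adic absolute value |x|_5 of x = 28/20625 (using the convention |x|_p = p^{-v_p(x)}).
|28/20625|_5 = 625

Step 1 — compute v_5(x) by factoring powers of 5 out of the numerator and denominator: v_5(28/20625) = -4. Step 2 — apply |x|_p = p^{-v_p(x)} = 5^{4} = 625.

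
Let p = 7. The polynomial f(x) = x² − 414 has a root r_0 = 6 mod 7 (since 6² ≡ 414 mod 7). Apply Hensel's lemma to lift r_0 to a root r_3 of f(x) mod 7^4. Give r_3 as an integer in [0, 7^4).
r_3 = 1777 (mod 2401)

Hensel's recurrence: r_{i+1} = r_i − f(r_i)·(f′(r_i))^{-1} mod 7^{i+2}, with f′(x) = 2x. Iterate:
  r_0 = 6 (mod 7)
  r_1 = 13 (mod 49)
  r_2 = 62 (mod 343)
  r_3 = 1777 (mod 2401)
Final: r_3 = 1777, and one checks f(r_3) ≡ 0 mod 7^4.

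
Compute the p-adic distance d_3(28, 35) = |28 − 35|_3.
d_3(28, 35) = 1

Step 1 — x − y = 28 − 35 = -7. Step 2 — v_3(-7) = 0 (factor: -7 = −(3^0 · 7); the sign does not affect v_p). Step 3 — |x − y|_3 = 3^{0} = 1.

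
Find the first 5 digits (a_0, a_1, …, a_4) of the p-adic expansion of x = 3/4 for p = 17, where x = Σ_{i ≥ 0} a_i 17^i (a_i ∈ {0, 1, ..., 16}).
(a_0, …, a_4) = (5, 4, 4, 4, 4)

v_17(3/4) = 0 (numerator and denominator both coprime to 17), so x ∈ ℤ_17^×. Compute digits iteratively via a_i = x_i mod 17, x_{i+1} = (x_i − a_i)/17, with x_0 = x:
  x_0 = 3/4;  a_0 = 5;  x_1 = (x_0 − 5)/17 = -1/4
  x_1 = -1/4;  a_1 = 4;  x_2 = (x_1 − 4)/17 = -1/4
  x_2 = -1/4;  a_2 = 4;  x_3 = (x_2 − 4)/17 = -1/4
  x_3 = -1/4;  a_3 = 4;  x_4 = (x_3 − 4)/17 = -1/4
  x_4 = -1/4;  a_4 = 4;  x_5 = (x_4 − 4)/17 = -1/4
Digits: (5, 4, 4, 4, 4).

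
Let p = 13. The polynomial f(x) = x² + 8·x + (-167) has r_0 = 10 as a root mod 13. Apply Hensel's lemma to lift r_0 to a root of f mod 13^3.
r_2 = 1440 (mod 2197)

Hensel: r_{i+1} = r_i − f(r_i)·(f′(r_i))^{-1} mod 13^{i+2}, f′(x) = 2x + 8. Iterate:
  r_0 = 10 (mod 13)
  r_1 = 88 (mod 169)
  r_2 = 1440 (mod 2197)
Final: r = 1440 satisfies f(r) ≡ 0 mod 13^3.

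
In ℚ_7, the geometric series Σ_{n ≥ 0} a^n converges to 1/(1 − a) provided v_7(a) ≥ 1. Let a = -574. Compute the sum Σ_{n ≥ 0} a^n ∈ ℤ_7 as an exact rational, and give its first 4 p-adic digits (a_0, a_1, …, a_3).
Σ a^n = 1/(1 − a) = 1/575;  first 4 digits = (1, 2, 6, 0)

v_7(a) = 1 ≥ 1, so the series converges in ℤ_7 to 1/(1 − a) = 1/(1 − (-574)) = 1/575. Expand this rational in ℤ_7: compute digits iteratively via d_i = x_i mod 7, x_{i+1} = (x_i − d_i)/7. The first 4 digits are (1, 2, 6, 0).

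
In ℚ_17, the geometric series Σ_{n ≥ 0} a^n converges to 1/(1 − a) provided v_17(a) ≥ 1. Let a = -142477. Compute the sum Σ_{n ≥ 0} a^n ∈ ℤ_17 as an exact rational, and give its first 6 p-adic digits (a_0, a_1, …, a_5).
Σ a^n = 1/(1 − a) = 1/142478;  first 6 digits = (1, 0, 0, 5, 15, 16)

v_17(a) = 3 ≥ 1, so the series converges in ℤ_17 to 1/(1 − a) = 1/(1 − (-142477)) = 1/142478. Expand this rational in ℤ_17: compute digits iteratively via d_i = x_i mod 17, x_{i+1} = (x_i − d_i)/17. The first 6 digits are (1, 0, 0, 5, 15, 16).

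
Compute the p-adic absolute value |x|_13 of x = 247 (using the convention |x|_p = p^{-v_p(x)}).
|247|_13 = 1/13

Step 1 — compute v_13(x) by factoring powers of 13 out of the numerator and denominator: v_13(247) = 1. Step 2 — apply |x|_p = p^{-v_p(x)} = 13^{-1} = 1/13.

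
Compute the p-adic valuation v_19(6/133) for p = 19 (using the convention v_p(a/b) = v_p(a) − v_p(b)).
v_19(6/133) = -1

Factor powers of 19 from the numerator and denominator of the reduced fraction: 6 = 19^0 · 6 and 133 = 19^1 · 7. Apply v_p(a/b) = v_p(a) − v_p(b): v_19(6/133) = 0 − 1 = -1.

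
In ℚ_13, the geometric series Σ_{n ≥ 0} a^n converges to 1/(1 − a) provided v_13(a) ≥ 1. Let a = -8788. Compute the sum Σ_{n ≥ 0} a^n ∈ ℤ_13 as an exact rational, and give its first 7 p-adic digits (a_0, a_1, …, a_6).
Σ a^n = 1/(1 − a) = 1/8789;  first 7 digits = (1, 0, 0, 9, 12, 12, 2)

v_13(a) = 3 ≥ 1, so the series converges in ℤ_13 to 1/(1 − a) = 1/(1 − (-8788)) = 1/8789. Expand this rational in ℤ_13: compute digits iteratively via d_i = x_i mod 13, x_{i+1} = (x_i − d_i)/13. The first 7 digits are (1, 0, 0, 9, 12, 12, 2).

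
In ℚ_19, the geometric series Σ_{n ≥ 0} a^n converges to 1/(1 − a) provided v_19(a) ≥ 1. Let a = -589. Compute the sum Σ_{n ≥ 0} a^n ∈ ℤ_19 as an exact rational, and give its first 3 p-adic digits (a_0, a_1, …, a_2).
Σ a^n = 1/(1 − a) = 1/590;  first 3 digits = (1, 7, 9)

v_19(a) = 1 ≥ 1, so the series converges in ℤ_19 to 1/(1 − a) = 1/(1 − (-589)) = 1/590. Expand this rational in ℤ_19: compute digits iteratively via d_i = x_i mod 19, x_{i+1} = (x_i − d_i)/19. The first 3 digits are (1, 7, 9).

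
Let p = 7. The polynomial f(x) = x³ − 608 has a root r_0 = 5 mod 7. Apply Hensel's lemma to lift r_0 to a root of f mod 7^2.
r_1 = 33 (mod 49)

Hensel: r_{i+1} = r_i − f(r_i)/f′(r_i) mod 7^{i+2}, where f′(x) = 3x². Iterate:
  r_0 = 5 (mod 7)
  r_1 = 33 (mod 49)
Final: r = 33 with f(r) ≡ 0 mod 7^2.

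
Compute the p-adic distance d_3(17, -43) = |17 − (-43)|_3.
d_3(17, -43) = 1/3

Step 1 — x − y = 17 − (-43) = 60. Step 2 — v_3(60) = 1 (factor: 60 = (3^1 · 20); the sign does not affect v_p). Step 3 — |x − y|_3 = 3^{-1} = 1/3.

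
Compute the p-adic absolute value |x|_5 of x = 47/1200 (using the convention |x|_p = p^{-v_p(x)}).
|47/1200|_5 = 25

Step 1 — compute v_5(x) by factoring powers of 5 out of the numerator and denominator: v_5(47/1200) = -2. Step 2 — apply |x|_p = p^{-v_p(x)} = 5^{2} = 25.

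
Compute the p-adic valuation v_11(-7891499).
v_11(-7891499) = 5

v_11(n) is the largest exponent k such that 11^k divides n. Factor out: -7891499 = -11^5 · 49. (Sign doesn't affect v_p.) So v_11(-7891499) = 5.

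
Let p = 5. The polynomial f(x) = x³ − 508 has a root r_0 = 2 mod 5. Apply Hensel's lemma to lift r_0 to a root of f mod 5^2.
r_1 = 2 (mod 25)

Hensel: r_{i+1} = r_i − f(r_i)/f′(r_i) mod 5^{i+2}, where f′(x) = 3x². Iterate:
  r_0 = 2 (mod 5)
  r_1 = 2 (mod 25)
Final: r = 2 with f(r) ≡ 0 mod 5^2.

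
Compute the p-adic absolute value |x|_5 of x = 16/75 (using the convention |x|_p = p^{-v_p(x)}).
|16/75|_5 = 25

Step 1 — compute v_5(x) by factoring powers of 5 out of the numerator and denominator: v_5(16/75) = -2. Step 2 — apply |x|_p = p^{-v_p(x)} = 5^{2} = 25.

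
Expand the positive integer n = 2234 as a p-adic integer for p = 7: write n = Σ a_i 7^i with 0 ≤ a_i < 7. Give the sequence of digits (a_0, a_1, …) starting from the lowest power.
(a_0, a_1, …) = (1, 4, 3, 6)

Repeated division by 7 gives the digits low-to-high: 2234 = 1 + 4·7^1 + 3·7^2 + 6·7^3. Digit sequence: (1, 4, 3, 6).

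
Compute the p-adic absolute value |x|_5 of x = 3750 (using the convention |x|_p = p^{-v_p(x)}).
|3750|_5 = 1/625

Step 1 — compute v_5(x) by factoring powers of 5 out of the numerator and denominator: v_5(3750) = 4. Step 2 — apply |x|_p = p^{-v_p(x)} = 5^{-4} = 1/625.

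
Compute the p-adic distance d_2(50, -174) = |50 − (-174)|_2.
d_2(50, -174) = 1/32

Step 1 — x − y = 50 − (-174) = 224. Step 2 — v_2(224) = 5 (factor: 224 = (2^5 · 7); the sign does not affect v_p). Step 3 — |x − y|_2 = 2^{-5} = 1/32.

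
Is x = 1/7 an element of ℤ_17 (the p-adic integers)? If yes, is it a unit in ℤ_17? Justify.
x ∈ ℤ_17^× (unit); v_17(x) = 0

ℤ_17 = {x ∈ ℚ_17 : v_17(x) ≥ 0} and ℤ_17^× = {x ∈ ℤ_17 : v_17(x) = 0}. Here v_17(1/7) = v_17(num) − v_17(den) = 0; compare against these criteria.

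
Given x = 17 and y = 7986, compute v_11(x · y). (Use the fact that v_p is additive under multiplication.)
v_11(135762) = 3

v_p(x) = 0 (factor: 17 = 11^0 · 17); v_p(y) = 3 (factor: 7986 = 11^3 · 6). Additivity: v_p(xy) = v_p(x) + v_p(y) = 0 + 3 = 3. (Direct check: xy = 135762 = 11^3 · (102).)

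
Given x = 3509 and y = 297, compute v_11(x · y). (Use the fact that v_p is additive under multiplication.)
v_11(1042173) = 3

v_p(x) = 2 (factor: 3509 = 11^2 · 29); v_p(y) = 1 (factor: 297 = 11^1 · 27). Additivity: v_p(xy) = v_p(x) + v_p(y) = 2 + 1 = 3. (Direct check: xy = 1042173 = 11^3 · (783).)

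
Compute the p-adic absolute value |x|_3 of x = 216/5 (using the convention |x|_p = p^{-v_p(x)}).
|216/5|_3 = 1/27

Step 1 — compute v_3(x) by factoring powers of 3 out of the numerator and denominator: v_3(216/5) = 3. Step 2 — apply |x|_p = p^{-v_p(x)} = 3^{-3} = 1/27.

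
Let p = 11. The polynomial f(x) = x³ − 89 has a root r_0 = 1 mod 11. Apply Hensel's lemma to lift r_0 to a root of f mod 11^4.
r_3 = 8339 (mod 14641)

Hensel: r_{i+1} = r_i − f(r_i)/f′(r_i) mod 11^{i+2}, where f′(x) = 3x². Iterate:
  r_0 = 1 (mod 11)
  r_1 = 111 (mod 121)
  r_2 = 353 (mod 1331)
  r_3 = 8339 (mod 14641)
Final: r = 8339 with f(r) ≡ 0 mod 11^4.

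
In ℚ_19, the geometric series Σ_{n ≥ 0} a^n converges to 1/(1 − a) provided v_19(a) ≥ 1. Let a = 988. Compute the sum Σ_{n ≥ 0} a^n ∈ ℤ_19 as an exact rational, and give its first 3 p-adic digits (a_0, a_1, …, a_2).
Σ a^n = 1/(1 − a) = -1/987;  first 3 digits = (1, 14, 8)

v_19(a) = 1 ≥ 1, so the series converges in ℤ_19 to 1/(1 − a) = 1/(1 − 988) = -1/987. Expand this rational in ℤ_19: compute digits iteratively via d_i = x_i mod 19, x_{i+1} = (x_i − d_i)/19. The first 3 digits are (1, 14, 8).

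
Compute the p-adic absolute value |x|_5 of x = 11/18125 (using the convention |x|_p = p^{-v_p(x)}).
|11/18125|_5 = 625

Step 1 — compute v_5(x) by factoring powers of 5 out of the numerator and denominator: v_5(11/18125) = -4. Step 2 — apply |x|_p = p^{-v_p(x)} = 5^{4} = 625.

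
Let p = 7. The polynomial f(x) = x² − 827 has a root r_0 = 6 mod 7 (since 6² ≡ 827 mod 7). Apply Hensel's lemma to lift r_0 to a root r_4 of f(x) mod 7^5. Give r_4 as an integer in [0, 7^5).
r_4 = 3408 (mod 16807)

Hensel's recurrence: r_{i+1} = r_i − f(r_i)·(f′(r_i))^{-1} mod 7^{i+2}, with f′(x) = 2x. Iterate:
  r_0 = 6 (mod 7)
  r_1 = 27 (mod 49)
  r_2 = 321 (mod 343)
  r_3 = 1007 (mod 2401)
  r_4 = 3408 (mod 16807)
Final: r_4 = 3408, and one checks f(r_4) ≡ 0 mod 7^5.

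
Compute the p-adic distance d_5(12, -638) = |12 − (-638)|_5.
d_5(12, -638) = 1/25

Step 1 — x − y = 12 − (-638) = 650. Step 2 — v_5(650) = 2 (factor: 650 = (5^2 · 26); the sign does not affect v_p). Step 3 — |x − y|_5 = 5^{-2} = 1/25.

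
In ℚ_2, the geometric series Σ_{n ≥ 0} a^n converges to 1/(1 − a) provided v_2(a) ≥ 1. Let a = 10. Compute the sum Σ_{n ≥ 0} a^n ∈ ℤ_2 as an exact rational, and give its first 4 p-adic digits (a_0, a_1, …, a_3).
Σ a^n = 1/(1 − a) = -1/9;  first 4 digits = (1, 1, 1, 0)

v_2(a) = 1 ≥ 1, so the series converges in ℤ_2 to 1/(1 − a) = 1/(1 − 10) = -1/9. Expand this rational in ℤ_2: compute digits iteratively via d_i = x_i mod 2, x_{i+1} = (x_i − d_i)/2. The first 4 digits are (1, 1, 1, 0).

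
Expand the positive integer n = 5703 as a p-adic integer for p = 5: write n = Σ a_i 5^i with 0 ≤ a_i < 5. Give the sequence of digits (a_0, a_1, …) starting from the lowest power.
(a_0, a_1, …) = (3, 0, 3, 0, 4, 1)

Repeated division by 5 gives the digits low-to-high: 5703 = 3 + 3·5^2 + 4·5^4 + 1·5^5. Digit sequence: (3, 0, 3, 0, 4, 1).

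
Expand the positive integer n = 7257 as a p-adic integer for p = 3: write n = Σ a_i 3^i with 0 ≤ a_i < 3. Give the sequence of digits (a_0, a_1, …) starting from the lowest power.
(a_0, a_1, …) = (0, 1, 2, 1, 2, 2, 0, 0, 1)

Repeated division by 3 gives the digits low-to-high: 7257 = 1·3^1 + 2·3^2 + 1·3^3 + 2·3^4 + 2·3^5 + 1·3^8. Digit sequence: (0, 1, 2, 1, 2, 2, 0, 0, 1).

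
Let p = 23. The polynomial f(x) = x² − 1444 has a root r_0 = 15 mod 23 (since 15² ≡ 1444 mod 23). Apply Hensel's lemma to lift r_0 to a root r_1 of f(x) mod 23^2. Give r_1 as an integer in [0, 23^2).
r_1 = 38 (mod 529)

Hensel's recurrence: r_{i+1} = r_i − f(r_i)·(f′(r_i))^{-1} mod 23^{i+2}, with f′(x) = 2x. Iterate:
  r_0 = 15 (mod 23)
  r_1 = 38 (mod 529)
Final: r_1 = 38, and one checks f(r_1) ≡ 0 mod 23^2.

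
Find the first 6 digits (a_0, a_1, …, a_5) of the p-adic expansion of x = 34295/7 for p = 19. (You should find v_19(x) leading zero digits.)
(a_0, …, a_5) = (0, 0, 0, 17, 10, 13)

v_19(34295/7) = 3, so a_0 = ... = a_2 = 0. Factor out: x = 19^3 · u with u = 5/7 a unit in ℤ_19. Expand u iteratively via a_{v+i} = u_i mod 19, u_{i+1} = (u_i − a_{v+i})/19:
  u_0 = 5/7;  a_3 = 17;  u_1 = (u_0 − 17)/19 = -6/7
  u_1 = -6/7;  a_4 = 10;  u_2 = (u_1 − 10)/19 = -4/7
  u_2 = -4/7;  a_5 = 13;  u_3 = (u_2 − 13)/19 = -5/7
Digits: (0, 0, 0, 17, 10, 13).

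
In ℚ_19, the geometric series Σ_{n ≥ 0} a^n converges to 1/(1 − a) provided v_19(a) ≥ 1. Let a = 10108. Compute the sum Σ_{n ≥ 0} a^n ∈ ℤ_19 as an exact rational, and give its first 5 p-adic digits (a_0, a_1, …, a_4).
Σ a^n = 1/(1 − a) = -1/10107;  first 5 digits = (1, 0, 9, 1, 5)

v_19(a) = 2 ≥ 1, so the series converges in ℤ_19 to 1/(1 − a) = 1/(1 − 10108) = -1/10107. Expand this rational in ℤ_19: compute digits iteratively via d_i = x_i mod 19, x_{i+1} = (x_i − d_i)/19. The first 5 digits are (1, 0, 9, 1, 5).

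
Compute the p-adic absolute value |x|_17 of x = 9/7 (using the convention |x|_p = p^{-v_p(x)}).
|9/7|_17 = 1

Step 1 — compute v_17(x) by factoring powers of 17 out of the numerator and denominator: v_17(9/7) = 0. Step 2 — apply |x|_p = p^{-v_p(x)} = 17^{0} = 1.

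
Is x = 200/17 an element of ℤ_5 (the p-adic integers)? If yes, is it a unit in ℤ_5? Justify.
x ∈ ℤ_5 but not a unit; v_5(x) = 2 > 0

ℤ_5 = {x ∈ ℚ_5 : v_5(x) ≥ 0} and ℤ_5^× = {x ∈ ℤ_5 : v_5(x) = 0}. Here v_5(200/17) = v_5(num) − v_5(den) = 2; compare against these criteria.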